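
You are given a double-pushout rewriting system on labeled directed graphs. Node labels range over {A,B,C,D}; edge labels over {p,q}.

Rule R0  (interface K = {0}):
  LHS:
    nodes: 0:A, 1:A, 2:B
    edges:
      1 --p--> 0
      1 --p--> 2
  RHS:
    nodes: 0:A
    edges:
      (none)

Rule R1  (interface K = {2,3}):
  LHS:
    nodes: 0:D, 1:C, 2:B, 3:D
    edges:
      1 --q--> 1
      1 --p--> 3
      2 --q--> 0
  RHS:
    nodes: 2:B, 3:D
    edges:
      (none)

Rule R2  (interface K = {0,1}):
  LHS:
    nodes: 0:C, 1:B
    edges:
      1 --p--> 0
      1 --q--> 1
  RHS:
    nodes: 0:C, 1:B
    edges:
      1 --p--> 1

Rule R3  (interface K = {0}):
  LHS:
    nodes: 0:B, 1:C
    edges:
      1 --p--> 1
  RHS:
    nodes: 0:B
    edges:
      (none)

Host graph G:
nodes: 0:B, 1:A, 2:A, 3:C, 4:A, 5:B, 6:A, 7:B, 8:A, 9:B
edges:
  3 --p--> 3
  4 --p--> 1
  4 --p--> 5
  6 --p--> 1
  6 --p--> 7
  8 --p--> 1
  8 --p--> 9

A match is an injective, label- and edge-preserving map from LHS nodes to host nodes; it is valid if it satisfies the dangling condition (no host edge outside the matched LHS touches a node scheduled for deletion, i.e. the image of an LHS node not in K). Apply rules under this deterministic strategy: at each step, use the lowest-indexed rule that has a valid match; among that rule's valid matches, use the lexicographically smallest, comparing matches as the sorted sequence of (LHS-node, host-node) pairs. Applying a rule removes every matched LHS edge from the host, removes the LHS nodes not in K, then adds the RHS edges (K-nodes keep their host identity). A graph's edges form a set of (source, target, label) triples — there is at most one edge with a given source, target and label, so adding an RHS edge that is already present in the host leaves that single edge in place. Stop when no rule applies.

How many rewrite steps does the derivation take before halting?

start.  V:10 E:7  edges: 3-p->3 4-p->1 4-p->5 6-p->1 6-p->7 8-p->1 8-p->9
1. fire R0 via {0↦1, 1↦4, 2↦5}  →  V:8 E:5  edges: 3-p->3 6-p->1 6-p->7 8-p->1 8-p->9
2. fire R0 via {0↦1, 1↦6, 2↦7}  →  V:6 E:3  edges: 3-p->3 8-p->1 8-p->9
3. fire R0 via {0↦1, 1↦8, 2↦9}  →  V:4 E:1  edges: 3-p->3
4. fire R3 via {0↦0, 1↦3}  →  V:3 E:0  edges: ∅
normal form: no rule applies after step 4

Answer: 4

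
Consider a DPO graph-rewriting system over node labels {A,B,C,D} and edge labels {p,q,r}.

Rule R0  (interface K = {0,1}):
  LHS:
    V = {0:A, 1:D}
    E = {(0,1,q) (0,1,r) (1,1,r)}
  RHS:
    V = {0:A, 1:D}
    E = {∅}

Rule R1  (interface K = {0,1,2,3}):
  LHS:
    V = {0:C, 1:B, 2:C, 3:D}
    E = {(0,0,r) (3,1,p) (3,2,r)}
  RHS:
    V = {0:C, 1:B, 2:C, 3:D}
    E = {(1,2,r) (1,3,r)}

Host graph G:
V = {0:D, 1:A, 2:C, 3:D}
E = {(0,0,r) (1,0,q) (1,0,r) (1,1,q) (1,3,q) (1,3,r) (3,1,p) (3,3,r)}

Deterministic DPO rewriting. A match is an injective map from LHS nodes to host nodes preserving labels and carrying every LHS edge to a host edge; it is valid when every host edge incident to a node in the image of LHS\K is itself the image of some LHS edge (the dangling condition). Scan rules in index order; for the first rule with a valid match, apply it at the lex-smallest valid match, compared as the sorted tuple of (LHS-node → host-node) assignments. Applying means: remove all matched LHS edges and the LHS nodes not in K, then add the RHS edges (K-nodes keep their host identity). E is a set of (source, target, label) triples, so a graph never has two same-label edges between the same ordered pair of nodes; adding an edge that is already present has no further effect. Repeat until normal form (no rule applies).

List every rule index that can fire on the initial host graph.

Answer: [R0]

Steps:
R0: 2 valid matches — {0↦1, 1↦0}, {0↦1, 1↦3}
R1: no valid match — LHS pattern not found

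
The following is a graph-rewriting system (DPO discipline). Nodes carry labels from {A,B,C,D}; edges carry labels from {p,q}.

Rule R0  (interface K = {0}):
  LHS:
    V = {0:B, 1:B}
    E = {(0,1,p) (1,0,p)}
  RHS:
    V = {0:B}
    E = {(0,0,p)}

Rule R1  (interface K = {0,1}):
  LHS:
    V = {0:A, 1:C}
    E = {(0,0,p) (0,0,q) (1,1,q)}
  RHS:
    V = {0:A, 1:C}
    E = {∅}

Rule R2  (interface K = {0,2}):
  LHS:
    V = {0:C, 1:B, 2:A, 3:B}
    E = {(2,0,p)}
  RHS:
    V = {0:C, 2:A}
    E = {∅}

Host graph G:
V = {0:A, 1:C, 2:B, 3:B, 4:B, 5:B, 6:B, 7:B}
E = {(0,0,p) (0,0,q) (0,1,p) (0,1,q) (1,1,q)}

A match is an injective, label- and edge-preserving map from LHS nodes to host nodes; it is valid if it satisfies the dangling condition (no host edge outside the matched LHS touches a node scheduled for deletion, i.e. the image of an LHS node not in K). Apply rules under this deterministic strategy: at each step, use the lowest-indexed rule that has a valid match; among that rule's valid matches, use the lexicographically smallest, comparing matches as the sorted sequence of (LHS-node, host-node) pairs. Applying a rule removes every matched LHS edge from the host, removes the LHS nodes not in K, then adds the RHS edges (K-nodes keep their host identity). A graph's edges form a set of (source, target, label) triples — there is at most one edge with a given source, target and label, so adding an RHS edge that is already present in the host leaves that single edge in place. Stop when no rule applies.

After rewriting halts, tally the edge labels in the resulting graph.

Answer: q:1

Rewrite trace:
initial: |V|=8 |E|=5  E = 0-p->0 0-q->0 0-p->1 0-q->1 1-q->1
step 1: apply R1 at {0↦0, 1↦1}  → |V|=8 |E|=2  E = 0-p->1 0-q->1
step 2: apply R2 at {0↦1, 1↦2, 2↦0, 3↦3}  → |V|=6 |E|=1  E = 0-q->1
final graph: no rule applies after step 2
NF edges: [(0, 1, 'q')]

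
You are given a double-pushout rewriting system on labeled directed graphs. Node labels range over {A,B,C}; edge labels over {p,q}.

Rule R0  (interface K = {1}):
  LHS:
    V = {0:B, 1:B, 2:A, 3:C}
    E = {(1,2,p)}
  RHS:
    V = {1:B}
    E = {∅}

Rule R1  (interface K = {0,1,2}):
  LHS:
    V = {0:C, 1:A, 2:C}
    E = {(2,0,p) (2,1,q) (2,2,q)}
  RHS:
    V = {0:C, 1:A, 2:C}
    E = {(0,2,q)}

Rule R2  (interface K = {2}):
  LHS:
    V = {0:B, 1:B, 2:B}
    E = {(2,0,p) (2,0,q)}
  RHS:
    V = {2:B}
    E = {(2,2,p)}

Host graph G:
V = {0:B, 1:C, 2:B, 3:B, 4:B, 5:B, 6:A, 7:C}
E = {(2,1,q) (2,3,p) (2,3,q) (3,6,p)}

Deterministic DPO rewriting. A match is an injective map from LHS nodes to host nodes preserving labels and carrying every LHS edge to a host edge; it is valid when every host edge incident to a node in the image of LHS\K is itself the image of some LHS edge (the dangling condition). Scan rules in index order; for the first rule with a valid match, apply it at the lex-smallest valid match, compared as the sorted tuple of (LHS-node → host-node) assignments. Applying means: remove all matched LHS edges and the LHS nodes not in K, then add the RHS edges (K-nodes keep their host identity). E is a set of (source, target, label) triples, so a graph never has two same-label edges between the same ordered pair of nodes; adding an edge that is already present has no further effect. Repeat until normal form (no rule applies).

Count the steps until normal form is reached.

initial: |V|=8 |E|=4  E = 2-q->1 2-p->3 2-q->3 3-p->6
step 1: apply R0 at {0↦0, 1↦3, 2↦6, 3↦7}  → |V|=5 |E|=3  E = 2-q->1 2-p->3 2-q->3
step 2: apply R2 at {0↦3, 1↦4, 2↦2}  → |V|=3 |E|=2  E = 2-q->1 2-p->2
final graph: no rule applies after step 2

Answer: 2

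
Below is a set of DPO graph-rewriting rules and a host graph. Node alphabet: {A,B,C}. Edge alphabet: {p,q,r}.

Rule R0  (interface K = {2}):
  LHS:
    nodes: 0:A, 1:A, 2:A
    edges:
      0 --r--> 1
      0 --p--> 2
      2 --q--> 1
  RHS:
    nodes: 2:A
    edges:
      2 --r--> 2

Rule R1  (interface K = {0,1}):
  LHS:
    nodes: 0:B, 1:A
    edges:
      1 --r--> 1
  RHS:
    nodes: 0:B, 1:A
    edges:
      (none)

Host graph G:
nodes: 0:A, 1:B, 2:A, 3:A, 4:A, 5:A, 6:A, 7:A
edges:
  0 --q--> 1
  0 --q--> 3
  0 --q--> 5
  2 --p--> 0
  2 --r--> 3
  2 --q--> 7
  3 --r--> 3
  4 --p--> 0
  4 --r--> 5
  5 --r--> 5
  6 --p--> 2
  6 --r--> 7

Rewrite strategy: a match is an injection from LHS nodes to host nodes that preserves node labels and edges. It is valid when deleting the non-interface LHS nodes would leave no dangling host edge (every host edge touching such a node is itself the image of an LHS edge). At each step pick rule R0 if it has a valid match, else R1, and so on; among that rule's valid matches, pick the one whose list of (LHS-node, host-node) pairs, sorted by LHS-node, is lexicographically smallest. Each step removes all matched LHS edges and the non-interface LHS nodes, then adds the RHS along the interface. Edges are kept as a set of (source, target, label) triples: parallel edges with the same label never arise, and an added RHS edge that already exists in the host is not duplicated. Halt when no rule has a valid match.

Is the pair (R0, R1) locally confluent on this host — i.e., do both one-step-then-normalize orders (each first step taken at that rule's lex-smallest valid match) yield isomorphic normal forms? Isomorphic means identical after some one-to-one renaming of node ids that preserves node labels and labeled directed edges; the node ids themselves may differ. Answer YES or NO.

branch R0-first: apply at {0↦6, 1↦7, 2↦2} → |E|=10, then 7 more step(s) → NF |V|=2 |E|=1 V={0:A, 1:B} E=0-q->1
branch R1-first: apply at {0↦1, 1↦3} → |E|=11, then 7 more step(s) → NF |V|=2 |E|=1 V={0:A, 1:B} E=0-q->1
graphs isomorphic (equal up to label-preserving node renaming)

Answer: YES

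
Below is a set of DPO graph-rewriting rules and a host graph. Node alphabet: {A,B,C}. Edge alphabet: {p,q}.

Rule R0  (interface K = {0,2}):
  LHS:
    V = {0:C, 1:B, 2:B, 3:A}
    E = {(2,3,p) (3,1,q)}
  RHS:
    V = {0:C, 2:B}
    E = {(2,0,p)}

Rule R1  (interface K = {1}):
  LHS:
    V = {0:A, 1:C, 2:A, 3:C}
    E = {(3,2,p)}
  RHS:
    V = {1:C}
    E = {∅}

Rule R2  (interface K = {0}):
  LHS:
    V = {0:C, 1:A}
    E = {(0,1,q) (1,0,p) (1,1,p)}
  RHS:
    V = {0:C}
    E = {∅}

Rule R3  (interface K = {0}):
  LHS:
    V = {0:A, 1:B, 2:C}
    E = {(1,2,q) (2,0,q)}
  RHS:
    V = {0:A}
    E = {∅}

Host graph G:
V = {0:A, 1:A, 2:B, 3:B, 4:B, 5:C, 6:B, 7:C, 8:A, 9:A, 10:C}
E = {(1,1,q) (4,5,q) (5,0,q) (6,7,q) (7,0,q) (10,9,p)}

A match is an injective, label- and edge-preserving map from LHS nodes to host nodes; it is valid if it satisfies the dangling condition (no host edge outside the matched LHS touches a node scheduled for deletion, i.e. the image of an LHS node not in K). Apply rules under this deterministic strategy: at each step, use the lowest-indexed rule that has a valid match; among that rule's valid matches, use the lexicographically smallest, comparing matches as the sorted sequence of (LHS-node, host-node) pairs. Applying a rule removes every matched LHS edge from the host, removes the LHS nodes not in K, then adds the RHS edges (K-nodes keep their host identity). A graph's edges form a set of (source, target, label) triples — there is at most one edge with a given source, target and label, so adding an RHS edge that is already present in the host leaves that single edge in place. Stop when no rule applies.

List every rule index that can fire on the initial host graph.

Answer: [R1,R3]

Rewrite trace:
R0: no valid match — LHS pattern not found
R1: 2 valid matches — {0↦8, 1↦5, 2↦9, 3↦10}, {0↦8, 1↦7, 2↦9, 3↦10}
R2: no valid match — LHS pattern not found
R3: 2 valid matches — {0↦0, 1↦4, 2↦5}, {0↦0, 1↦6, 2↦7}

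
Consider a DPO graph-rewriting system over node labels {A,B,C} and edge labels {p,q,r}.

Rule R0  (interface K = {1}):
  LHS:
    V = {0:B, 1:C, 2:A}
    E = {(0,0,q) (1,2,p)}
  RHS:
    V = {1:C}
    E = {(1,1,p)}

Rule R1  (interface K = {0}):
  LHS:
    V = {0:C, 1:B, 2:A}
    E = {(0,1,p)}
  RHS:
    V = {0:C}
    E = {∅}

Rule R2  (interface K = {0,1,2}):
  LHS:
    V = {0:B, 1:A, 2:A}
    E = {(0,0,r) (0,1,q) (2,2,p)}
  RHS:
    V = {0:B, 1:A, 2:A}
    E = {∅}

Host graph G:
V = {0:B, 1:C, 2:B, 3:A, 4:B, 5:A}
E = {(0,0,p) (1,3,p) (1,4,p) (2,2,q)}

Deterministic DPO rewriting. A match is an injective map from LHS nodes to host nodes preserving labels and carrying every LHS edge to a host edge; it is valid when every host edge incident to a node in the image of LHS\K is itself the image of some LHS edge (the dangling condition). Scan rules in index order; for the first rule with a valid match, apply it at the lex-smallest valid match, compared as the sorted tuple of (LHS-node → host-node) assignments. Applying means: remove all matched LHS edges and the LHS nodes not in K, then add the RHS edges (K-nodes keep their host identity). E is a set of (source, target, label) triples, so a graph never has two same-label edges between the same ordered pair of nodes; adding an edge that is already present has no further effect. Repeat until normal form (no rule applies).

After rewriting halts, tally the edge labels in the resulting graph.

start.  V:6 E:4  edges: 0-p->0 1-p->3 1-p->4 2-q->2
1. fire R0 via {0↦2, 1↦1, 2↦3}  →  V:4 E:3  edges: 0-p->0 1-p->1 1-p->4
2. fire R1 via {0↦1, 1↦4, 2↦5}  →  V:2 E:2  edges: 0-p->0 1-p->1
normal form: no rule applies after step 2
NF edges: [(0, 0, 'p'), (1, 1, 'p')]

Answer: p:2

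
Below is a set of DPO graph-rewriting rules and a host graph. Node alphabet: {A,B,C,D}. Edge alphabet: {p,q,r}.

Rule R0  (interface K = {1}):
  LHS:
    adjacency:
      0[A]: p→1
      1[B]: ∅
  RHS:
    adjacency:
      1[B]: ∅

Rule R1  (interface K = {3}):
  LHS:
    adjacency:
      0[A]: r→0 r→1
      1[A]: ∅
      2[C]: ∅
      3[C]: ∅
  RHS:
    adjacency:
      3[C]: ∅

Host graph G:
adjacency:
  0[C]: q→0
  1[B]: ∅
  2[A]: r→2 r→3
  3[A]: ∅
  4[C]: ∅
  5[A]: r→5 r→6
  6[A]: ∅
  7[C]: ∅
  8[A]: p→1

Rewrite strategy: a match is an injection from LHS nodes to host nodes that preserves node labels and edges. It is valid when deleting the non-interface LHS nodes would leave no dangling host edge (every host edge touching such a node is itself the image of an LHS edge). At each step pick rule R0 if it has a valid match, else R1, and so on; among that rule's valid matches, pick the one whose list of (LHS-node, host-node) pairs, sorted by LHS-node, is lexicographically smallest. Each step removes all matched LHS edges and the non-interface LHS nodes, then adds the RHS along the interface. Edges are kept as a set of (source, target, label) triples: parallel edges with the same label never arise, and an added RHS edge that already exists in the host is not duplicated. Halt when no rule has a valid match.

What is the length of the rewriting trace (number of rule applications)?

Answer: 3

Steps:
[0] host  ⇒  9 nodes, 6 edges  {0-q->0 2-r->2 2-r->3 5-r->5 5-r->6 8-p->1}
[1] R0 @ {0↦8, 1↦1}  ⇒  8 nodes, 5 edges  {0-q->0 2-r->2 2-r->3 5-r->5 5-r->6}
[2] R1 @ {0↦2, 1↦3, 2↦4, 3↦0}  ⇒  5 nodes, 3 edges  {0-q->0 5-r->5 5-r->6}
[3] R1 @ {0↦5, 1↦6, 2↦7, 3↦0}  ⇒  2 nodes, 1 edges  {0-q->0}
normal form: no rule applies after step 3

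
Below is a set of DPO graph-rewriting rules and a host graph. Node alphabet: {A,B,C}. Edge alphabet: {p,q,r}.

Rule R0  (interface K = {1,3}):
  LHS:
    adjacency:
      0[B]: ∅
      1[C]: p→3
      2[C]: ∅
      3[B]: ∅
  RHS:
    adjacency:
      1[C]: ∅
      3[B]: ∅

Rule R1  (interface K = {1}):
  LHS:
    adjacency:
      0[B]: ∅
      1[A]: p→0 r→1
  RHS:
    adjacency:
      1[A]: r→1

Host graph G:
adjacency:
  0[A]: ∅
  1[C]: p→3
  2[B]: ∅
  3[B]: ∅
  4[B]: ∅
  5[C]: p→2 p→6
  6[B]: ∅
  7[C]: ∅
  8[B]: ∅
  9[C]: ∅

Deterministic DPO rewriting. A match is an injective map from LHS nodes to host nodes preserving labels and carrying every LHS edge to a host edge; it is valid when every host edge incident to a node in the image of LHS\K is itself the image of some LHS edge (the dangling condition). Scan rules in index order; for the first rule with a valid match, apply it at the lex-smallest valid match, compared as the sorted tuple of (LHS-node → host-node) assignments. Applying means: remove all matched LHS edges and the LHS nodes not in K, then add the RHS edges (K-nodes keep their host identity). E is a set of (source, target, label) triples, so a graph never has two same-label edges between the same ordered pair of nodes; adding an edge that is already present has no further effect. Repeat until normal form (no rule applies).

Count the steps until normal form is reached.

Answer: 3

Rewrite trace:
start.  V:10 E:3  edges: 1-p->3 5-p->2 5-p->6
1. fire R0 via {0↦4, 1↦1, 2↦7, 3↦3}  →  V:8 E:2  edges: 5-p->2 5-p->6
2. fire R0 via {0↦3, 1↦5, 2↦1, 3↦2}  →  V:6 E:1  edges: 5-p->6
3. fire R0 via {0↦2, 1↦5, 2↦9, 3↦6}  →  V:4 E:0  edges: ∅
normal form: no rule applies after step 3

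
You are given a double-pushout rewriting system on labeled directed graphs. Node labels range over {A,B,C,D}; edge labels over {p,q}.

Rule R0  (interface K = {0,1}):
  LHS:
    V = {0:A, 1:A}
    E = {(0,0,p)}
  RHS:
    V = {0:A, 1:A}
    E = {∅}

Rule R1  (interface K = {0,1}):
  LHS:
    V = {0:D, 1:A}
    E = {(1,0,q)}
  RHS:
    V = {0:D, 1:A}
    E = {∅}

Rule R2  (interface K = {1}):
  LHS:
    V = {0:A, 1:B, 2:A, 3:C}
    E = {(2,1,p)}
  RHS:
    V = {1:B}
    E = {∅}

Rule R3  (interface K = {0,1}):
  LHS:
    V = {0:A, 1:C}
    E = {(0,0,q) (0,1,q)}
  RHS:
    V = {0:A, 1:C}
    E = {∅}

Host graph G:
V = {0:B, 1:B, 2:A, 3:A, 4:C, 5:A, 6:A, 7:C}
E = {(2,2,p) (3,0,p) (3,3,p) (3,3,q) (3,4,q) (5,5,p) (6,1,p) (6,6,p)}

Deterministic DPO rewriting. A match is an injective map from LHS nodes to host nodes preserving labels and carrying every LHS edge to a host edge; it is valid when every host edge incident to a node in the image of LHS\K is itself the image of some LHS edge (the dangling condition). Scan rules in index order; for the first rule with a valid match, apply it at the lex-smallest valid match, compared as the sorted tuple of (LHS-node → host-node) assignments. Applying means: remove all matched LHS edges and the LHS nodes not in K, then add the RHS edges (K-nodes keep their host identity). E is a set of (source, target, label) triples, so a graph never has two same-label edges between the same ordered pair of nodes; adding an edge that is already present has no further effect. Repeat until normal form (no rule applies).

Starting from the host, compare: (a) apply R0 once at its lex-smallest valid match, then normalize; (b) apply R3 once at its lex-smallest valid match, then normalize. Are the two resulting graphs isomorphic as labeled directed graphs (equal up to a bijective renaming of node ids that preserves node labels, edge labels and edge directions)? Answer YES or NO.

Answer: YES

Steps:
branch R0-first: apply at {0↦2, 1↦3} → |E|=7, then 6 more step(s) → NF |V|=2 |E|=0 V={0:B, 1:B} E=∅
branch R3-first: apply at {0↦3, 1↦4} → |E|=6, then 6 more step(s) → NF |V|=2 |E|=0 V={0:B, 1:B} E=∅
graphs isomorphic (equal up to label-preserving node renaming)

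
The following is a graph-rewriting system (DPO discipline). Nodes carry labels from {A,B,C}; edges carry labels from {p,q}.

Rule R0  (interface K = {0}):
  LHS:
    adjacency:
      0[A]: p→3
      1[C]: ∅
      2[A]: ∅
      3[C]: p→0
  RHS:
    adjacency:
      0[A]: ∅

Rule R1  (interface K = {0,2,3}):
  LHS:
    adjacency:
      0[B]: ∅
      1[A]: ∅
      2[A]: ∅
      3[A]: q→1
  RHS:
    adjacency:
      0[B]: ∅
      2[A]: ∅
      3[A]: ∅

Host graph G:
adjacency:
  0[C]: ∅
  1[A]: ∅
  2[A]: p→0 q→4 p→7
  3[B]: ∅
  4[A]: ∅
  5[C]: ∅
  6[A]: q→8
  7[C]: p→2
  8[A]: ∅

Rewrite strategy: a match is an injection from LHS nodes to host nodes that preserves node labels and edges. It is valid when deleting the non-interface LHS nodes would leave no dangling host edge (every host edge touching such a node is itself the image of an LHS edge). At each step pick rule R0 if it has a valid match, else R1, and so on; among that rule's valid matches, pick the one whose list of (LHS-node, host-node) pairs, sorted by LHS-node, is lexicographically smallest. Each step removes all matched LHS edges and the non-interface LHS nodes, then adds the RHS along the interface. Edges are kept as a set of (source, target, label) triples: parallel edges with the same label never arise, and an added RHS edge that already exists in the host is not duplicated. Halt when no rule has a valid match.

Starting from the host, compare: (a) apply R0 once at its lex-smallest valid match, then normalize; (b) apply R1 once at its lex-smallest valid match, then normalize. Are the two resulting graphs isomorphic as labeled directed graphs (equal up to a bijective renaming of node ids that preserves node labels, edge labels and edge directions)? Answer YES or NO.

Answer: YES

Steps:
branch R0-first: apply at {0↦2, 1↦5, 2↦1, 3↦7} → |E|=3, then 2 more step(s) → NF |V|=4 |E|=1 V={0:C, 2:A, 3:B, 6:A} E=2-p->0
branch R1-first: apply at {0↦3, 1↦4, 2↦1, 3↦2} → |E|=4, then 2 more step(s) → NF |V|=4 |E|=1 V={0:C, 2:A, 3:B, 6:A} E=2-p->0
graphs isomorphic (equal up to label-preserving node renaming)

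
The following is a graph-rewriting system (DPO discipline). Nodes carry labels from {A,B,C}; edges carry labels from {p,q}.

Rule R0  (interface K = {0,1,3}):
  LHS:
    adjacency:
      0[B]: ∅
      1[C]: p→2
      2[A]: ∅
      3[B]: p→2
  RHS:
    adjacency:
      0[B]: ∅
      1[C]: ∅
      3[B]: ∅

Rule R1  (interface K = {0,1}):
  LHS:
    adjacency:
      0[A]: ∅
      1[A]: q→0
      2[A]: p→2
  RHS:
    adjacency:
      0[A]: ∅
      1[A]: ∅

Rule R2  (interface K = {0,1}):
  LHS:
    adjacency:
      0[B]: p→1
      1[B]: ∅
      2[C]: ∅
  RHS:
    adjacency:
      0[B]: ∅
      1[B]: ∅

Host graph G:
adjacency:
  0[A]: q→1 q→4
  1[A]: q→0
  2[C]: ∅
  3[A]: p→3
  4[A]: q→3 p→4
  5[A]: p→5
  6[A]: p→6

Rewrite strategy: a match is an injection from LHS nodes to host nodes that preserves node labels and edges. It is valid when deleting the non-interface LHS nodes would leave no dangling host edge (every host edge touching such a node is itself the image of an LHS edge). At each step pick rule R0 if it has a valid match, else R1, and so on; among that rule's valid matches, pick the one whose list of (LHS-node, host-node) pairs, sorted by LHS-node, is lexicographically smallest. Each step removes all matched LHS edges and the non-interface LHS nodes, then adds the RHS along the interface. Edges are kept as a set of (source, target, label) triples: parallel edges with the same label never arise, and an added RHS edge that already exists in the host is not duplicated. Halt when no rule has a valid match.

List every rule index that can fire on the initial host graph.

R0: no valid match — LHS pattern not found
R1: 8 valid matches — {0↦0, 1↦1, 2↦5}, {0↦0, 1↦1, 2↦6}, {0↦1, 1↦0, 2↦5} (+5 more)
R2: no valid match — LHS pattern not found

Answer: [R1]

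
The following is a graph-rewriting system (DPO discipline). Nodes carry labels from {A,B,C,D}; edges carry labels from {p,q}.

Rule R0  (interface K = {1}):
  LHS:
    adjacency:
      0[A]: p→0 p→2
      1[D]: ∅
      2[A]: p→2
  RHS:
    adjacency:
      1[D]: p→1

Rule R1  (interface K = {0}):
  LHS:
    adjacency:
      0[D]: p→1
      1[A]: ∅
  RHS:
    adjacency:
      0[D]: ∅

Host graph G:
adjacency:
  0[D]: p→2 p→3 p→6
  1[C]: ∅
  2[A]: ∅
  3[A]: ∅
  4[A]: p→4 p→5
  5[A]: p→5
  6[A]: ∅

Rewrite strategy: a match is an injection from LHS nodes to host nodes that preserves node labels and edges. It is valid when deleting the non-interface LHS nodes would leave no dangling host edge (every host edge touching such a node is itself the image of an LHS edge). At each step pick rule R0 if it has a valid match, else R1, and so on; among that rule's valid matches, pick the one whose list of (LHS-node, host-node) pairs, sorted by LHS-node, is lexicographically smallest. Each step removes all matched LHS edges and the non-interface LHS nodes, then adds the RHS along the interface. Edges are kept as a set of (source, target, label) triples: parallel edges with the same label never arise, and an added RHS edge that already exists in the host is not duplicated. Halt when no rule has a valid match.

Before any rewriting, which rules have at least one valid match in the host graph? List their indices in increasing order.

Answer: [R0,R1]

Derivation:
R0: 1 valid match — {0↦4, 1↦0, 2↦5}
R1: 3 valid matches — {0↦0, 1↦2}, {0↦0, 1↦3}, {0↦0, 1↦6}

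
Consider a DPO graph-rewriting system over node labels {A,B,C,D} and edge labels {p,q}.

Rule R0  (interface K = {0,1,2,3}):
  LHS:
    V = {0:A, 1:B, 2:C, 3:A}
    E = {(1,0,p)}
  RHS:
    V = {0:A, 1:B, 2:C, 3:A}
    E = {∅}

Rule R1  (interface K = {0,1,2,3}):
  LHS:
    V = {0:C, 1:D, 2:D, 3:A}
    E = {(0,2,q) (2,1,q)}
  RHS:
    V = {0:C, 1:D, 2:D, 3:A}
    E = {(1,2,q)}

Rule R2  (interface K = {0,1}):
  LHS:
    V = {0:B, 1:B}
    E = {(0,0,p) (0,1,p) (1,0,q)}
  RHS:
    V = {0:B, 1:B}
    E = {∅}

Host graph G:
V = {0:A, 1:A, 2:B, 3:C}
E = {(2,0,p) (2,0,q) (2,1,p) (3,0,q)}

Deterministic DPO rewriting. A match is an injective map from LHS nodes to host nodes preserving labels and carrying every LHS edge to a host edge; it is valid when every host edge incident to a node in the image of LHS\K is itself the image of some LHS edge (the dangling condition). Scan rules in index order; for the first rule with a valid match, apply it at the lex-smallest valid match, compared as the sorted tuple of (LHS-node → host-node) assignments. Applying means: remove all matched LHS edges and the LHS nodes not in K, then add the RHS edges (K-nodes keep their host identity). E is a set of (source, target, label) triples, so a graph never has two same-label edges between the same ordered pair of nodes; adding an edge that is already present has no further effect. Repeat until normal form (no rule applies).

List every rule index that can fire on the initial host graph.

R0: 2 valid matches — {0↦0, 1↦2, 2↦3, 3↦1}, {0↦1, 1↦2, 2↦3, 3↦0}
R1: no valid match — LHS pattern not found
R2: no valid match — LHS pattern not found

Answer: [R0]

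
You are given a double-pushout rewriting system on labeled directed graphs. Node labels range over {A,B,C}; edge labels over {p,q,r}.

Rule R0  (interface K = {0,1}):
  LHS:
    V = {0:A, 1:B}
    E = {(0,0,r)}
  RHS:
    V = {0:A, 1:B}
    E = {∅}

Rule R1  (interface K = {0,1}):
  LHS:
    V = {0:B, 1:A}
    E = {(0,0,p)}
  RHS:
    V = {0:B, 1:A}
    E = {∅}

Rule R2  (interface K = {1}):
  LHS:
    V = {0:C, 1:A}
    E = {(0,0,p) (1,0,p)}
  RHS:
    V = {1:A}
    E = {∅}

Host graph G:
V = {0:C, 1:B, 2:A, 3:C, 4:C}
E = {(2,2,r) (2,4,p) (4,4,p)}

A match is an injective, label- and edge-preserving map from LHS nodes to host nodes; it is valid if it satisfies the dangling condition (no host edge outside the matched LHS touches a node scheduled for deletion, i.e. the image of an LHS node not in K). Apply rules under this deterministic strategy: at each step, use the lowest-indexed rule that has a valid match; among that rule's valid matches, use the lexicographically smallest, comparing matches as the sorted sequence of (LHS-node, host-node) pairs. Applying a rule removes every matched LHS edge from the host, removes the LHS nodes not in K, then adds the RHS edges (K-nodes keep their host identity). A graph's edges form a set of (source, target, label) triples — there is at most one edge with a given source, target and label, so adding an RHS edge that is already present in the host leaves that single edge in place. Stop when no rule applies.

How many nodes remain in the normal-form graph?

Answer: 4

Steps:
[0] host  ⇒  5 nodes, 3 edges  {2-r->2 2-p->4 4-p->4}
[1] R0 @ {0↦2, 1↦1}  ⇒  5 nodes, 2 edges  {2-p->4 4-p->4}
[2] R2 @ {0↦4, 1↦2}  ⇒  4 nodes, 0 edges  {∅}
halt: no rule applies after step 2
NF nodes: {0:C, 1:B, 2:A, 3:C}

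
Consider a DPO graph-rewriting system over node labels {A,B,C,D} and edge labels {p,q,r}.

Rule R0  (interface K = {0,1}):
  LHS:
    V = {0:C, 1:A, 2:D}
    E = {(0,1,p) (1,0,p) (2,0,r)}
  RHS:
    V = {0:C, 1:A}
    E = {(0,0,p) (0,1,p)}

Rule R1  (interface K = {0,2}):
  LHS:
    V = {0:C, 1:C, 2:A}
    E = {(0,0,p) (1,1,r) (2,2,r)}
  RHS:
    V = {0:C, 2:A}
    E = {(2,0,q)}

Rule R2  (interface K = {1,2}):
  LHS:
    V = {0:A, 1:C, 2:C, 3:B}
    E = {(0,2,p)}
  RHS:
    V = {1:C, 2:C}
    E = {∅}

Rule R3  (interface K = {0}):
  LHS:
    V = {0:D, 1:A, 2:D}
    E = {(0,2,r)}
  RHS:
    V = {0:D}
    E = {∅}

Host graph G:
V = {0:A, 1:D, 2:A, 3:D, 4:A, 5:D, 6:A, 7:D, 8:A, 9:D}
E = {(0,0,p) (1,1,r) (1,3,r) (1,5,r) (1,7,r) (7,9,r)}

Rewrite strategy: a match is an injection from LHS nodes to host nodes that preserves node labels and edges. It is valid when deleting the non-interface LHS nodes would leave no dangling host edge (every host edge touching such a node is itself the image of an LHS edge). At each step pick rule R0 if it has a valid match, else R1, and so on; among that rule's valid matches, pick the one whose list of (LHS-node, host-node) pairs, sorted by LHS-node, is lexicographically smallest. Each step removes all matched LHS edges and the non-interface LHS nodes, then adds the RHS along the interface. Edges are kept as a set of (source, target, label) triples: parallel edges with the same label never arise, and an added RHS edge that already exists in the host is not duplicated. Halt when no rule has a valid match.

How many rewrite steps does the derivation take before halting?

start.  V:10 E:6  edges: 0-p->0 1-r->1 1-r->3 1-r->5 1-r->7 7-r->9
1. fire R3 via {0↦1, 1↦2, 2↦3}  →  V:8 E:5  edges: 0-p->0 1-r->1 1-r->5 1-r->7 7-r->9
2. fire R3 via {0↦1, 1↦4, 2↦5}  →  V:6 E:4  edges: 0-p->0 1-r->1 1-r->7 7-r->9
3. fire R3 via {0↦7, 1↦6, 2↦9}  →  V:4 E:3  edges: 0-p->0 1-r->1 1-r->7
4. fire R3 via {0↦1, 1↦8, 2↦7}  →  V:2 E:2  edges: 0-p->0 1-r->1
final graph: no rule applies after step 4

Answer: 4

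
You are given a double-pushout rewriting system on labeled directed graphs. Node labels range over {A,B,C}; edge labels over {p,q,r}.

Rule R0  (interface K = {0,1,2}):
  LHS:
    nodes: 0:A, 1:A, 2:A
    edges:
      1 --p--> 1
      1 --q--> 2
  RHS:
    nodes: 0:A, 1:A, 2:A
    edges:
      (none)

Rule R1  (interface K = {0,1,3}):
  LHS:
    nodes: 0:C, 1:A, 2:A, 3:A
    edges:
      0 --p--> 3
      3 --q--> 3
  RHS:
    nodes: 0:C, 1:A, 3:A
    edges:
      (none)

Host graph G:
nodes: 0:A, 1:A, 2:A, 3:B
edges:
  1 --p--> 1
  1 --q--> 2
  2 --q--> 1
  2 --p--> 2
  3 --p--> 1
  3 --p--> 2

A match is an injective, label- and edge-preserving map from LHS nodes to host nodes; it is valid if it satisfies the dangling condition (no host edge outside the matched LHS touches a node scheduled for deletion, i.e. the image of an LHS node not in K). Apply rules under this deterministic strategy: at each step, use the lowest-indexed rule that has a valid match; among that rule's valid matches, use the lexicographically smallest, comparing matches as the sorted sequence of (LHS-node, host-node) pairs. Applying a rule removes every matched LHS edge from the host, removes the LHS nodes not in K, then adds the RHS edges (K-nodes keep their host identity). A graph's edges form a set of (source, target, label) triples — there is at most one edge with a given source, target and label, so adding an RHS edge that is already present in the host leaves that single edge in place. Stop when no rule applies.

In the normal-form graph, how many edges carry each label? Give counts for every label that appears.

Answer: p:2

Derivation:
start.  V:4 E:6  edges: 1-p->1 1-q->2 2-q->1 2-p->2 3-p->1 3-p->2
1. fire R0 via {0↦0, 1↦1, 2↦2}  →  V:4 E:4  edges: 2-q->1 2-p->2 3-p->1 3-p->2
2. fire R0 via {0↦0, 1↦2, 2↦1}  →  V:4 E:2  edges: 3-p->1 3-p->2
halt: no rule applies after step 2
NF edges: [(3, 1, 'p'), (3, 2, 'p')]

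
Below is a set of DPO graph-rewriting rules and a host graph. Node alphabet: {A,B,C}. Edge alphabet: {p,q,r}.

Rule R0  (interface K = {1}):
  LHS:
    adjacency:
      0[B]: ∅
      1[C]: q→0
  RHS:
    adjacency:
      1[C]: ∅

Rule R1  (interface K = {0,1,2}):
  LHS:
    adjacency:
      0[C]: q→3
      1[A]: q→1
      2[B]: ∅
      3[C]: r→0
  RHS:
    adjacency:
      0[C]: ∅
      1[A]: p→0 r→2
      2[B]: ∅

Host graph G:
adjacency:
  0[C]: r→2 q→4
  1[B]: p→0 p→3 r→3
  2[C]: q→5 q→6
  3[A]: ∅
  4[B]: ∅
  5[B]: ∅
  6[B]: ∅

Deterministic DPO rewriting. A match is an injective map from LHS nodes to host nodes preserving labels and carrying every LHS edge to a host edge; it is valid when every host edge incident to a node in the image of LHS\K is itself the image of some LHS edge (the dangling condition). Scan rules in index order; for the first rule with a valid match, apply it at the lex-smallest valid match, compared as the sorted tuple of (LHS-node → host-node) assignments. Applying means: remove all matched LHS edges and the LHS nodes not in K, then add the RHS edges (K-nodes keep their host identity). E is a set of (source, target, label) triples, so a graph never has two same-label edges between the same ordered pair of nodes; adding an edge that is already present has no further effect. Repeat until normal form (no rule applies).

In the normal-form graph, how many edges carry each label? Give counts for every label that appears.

Answer: p:2 r:2

Rewrite trace:
start.  V:7 E:7  edges: 0-r->2 0-q->4 1-p->0 1-p->3 1-r->3 2-q->5 2-q->6
1. fire R0 via {0↦4, 1↦0}  →  V:6 E:6  edges: 0-r->2 1-p->0 1-p->3 1-r->3 2-q->5 2-q->6
2. fire R0 via {0↦5, 1↦2}  →  V:5 E:5  edges: 0-r->2 1-p->0 1-p->3 1-r->3 2-q->6
3. fire R0 via {0↦6, 1↦2}  →  V:4 E:4  edges: 0-r->2 1-p->0 1-p->3 1-r->3
final graph: no rule applies after step 3
NF edges: [(0, 2, 'r'), (1, 0, 'p'), (1, 3, 'p'), (1, 3, 'r')]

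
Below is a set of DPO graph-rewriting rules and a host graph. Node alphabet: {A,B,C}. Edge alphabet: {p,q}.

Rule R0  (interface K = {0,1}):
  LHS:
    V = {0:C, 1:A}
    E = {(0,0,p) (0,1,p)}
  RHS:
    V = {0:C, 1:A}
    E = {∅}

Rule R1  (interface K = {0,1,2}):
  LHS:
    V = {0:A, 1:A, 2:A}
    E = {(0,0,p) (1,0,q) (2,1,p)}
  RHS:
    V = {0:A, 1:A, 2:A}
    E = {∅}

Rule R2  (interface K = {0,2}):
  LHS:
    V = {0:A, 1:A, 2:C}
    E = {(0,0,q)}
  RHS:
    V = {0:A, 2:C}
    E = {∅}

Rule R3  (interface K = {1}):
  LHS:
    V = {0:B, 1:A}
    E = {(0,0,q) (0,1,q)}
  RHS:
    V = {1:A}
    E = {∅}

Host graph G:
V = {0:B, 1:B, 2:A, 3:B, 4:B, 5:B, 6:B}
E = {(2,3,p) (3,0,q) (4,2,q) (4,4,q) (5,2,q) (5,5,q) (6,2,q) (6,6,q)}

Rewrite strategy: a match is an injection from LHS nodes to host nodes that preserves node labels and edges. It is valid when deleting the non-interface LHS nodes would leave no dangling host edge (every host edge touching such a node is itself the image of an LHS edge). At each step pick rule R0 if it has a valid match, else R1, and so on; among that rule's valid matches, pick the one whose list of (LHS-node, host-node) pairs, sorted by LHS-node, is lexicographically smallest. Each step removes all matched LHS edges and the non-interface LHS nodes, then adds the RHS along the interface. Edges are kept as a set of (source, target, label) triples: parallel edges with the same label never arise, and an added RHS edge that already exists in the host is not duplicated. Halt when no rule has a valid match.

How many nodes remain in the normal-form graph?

initial: |V|=7 |E|=8  E = 2-p->3 3-q->0 4-q->2 4-q->4 5-q->2 5-q->5 6-q->2 6-q->6
step 1: apply R3 at {0↦4, 1↦2}  → |V|=6 |E|=6  E = 2-p->3 3-q->0 5-q->2 5-q->5 6-q->2 6-q->6
step 2: apply R3 at {0↦5, 1↦2}  → |V|=5 |E|=4  E = 2-p->3 3-q->0 6-q->2 6-q->6
step 3: apply R3 at {0↦6, 1↦2}  → |V|=4 |E|=2  E = 2-p->3 3-q->0
final graph: no rule applies after step 3
NF nodes: {0:B, 1:B, 2:A, 3:B}

Answer: 4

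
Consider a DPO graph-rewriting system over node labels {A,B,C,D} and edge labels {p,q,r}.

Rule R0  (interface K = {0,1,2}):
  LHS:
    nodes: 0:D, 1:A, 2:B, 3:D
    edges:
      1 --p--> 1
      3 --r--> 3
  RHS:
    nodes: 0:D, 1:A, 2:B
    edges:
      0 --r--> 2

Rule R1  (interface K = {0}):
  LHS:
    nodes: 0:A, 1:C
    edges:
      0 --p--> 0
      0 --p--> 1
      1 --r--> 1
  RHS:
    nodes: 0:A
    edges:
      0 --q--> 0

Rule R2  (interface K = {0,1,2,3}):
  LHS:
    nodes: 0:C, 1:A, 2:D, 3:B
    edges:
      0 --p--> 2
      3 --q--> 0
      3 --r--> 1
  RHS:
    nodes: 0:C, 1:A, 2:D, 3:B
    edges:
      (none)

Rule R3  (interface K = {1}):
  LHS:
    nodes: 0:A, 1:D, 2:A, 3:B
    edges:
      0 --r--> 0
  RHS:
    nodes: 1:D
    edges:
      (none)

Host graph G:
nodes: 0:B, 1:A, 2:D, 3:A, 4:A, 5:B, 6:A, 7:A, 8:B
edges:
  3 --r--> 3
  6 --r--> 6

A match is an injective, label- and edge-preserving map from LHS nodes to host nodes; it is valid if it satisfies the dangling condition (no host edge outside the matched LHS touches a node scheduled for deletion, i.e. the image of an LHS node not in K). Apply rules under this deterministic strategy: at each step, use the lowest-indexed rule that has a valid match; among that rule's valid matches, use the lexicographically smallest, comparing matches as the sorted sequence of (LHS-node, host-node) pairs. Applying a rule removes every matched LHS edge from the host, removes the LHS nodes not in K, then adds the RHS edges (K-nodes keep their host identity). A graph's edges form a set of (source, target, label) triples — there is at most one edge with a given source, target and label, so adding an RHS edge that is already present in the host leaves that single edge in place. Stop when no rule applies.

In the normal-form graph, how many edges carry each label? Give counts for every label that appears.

start.  V:9 E:2  edges: 3-r->3 6-r->6
1. fire R3 via {0↦3, 1↦2, 2↦1, 3↦0}  →  V:6 E:1  edges: 6-r->6
2. fire R3 via {0↦6, 1↦2, 2↦4, 3↦5}  →  V:3 E:0  edges: ∅
halt: no rule applies after step 2
NF edges: []

Answer: (no edges)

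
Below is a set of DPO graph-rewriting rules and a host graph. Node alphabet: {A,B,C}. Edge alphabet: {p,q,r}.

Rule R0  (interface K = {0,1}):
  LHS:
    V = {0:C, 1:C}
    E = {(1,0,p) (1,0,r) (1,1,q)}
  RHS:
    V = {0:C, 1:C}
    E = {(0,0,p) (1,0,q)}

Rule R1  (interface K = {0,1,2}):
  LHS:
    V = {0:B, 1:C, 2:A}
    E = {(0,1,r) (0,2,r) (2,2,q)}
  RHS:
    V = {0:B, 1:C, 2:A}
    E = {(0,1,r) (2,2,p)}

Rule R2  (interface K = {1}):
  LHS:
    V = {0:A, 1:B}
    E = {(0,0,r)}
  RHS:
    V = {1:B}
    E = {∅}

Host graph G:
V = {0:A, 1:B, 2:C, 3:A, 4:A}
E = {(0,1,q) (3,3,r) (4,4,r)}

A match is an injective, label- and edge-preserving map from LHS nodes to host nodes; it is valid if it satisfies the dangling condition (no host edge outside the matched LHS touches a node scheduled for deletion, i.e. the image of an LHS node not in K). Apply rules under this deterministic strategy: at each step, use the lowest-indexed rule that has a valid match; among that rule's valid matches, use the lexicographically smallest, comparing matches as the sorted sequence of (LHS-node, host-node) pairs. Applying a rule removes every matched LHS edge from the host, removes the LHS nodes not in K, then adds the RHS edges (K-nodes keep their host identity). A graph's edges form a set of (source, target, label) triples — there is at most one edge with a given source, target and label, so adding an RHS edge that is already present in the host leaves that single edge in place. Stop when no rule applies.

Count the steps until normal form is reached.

initial: |V|=5 |E|=3  E = 0-q->1 3-r->3 4-r->4
step 1: apply R2 at {0↦3, 1↦1}  → |V|=4 |E|=2  E = 0-q->1 4-r->4
step 2: apply R2 at {0↦4, 1↦1}  → |V|=3 |E|=1  E = 0-q->1
halt: no rule applies after step 2

Answer: 2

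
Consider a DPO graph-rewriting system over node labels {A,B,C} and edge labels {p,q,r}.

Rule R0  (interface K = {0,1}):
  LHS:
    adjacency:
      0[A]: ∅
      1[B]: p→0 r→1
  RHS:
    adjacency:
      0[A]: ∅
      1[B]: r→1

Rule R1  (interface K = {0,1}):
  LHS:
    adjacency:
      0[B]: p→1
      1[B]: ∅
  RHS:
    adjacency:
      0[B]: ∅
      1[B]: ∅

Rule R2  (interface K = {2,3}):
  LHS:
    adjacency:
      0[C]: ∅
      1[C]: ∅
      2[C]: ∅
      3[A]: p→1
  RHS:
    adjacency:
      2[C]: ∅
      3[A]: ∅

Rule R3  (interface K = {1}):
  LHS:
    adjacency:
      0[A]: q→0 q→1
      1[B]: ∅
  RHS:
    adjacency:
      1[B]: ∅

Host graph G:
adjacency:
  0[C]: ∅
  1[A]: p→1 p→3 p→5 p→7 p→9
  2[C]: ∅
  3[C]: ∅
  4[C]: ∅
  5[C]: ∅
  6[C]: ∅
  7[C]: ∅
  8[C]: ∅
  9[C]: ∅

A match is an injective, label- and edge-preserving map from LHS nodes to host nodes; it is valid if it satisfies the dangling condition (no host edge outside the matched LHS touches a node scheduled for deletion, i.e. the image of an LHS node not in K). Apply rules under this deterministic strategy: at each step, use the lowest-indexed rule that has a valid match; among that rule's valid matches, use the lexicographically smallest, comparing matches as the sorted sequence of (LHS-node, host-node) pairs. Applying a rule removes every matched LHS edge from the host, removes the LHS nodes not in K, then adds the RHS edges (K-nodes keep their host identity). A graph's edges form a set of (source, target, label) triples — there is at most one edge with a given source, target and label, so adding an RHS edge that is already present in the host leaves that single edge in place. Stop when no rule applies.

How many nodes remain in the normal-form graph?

Answer: 2

Rewrite trace:
initial: |V|=10 |E|=5  E = 1-p->1 1-p->3 1-p->5 1-p->7 1-p->9
step 1: apply R2 at {0↦0, 1↦3, 2↦2, 3↦1}  → |V|=8 |E|=4  E = 1-p->1 1-p->5 1-p->7 1-p->9
step 2: apply R2 at {0↦2, 1↦5, 2↦4, 3↦1}  → |V|=6 |E|=3  E = 1-p->1 1-p->7 1-p->9
step 3: apply R2 at {0↦4, 1↦7, 2↦6, 3↦1}  → |V|=4 |E|=2  E = 1-p->1 1-p->9
step 4: apply R2 at {0↦6, 1↦9, 2↦8, 3↦1}  → |V|=2 |E|=1  E = 1-p->1
halt: no rule applies after step 4
NF nodes: {1:A, 8:C}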